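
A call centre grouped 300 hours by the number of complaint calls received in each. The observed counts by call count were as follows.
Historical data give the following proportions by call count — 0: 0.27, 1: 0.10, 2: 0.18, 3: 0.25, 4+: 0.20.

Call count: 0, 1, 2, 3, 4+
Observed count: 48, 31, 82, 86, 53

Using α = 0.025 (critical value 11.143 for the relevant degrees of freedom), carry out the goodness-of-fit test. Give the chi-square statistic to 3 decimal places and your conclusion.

Expected counts E_i = n·p_i: 300×0.27 = 81, 300×0.10 = 30, 300×0.18 = 54, 300×0.25 = 75, 300×0.20 = 60.
cat         O        E   (O−E)²/E
0          48       81    13.4444
1          31       30     0.0333
2          82       54    14.5185
3          86       75     1.6133
4+         53       60     0.8167
Sum = 30.426
df = 4. Since 30.426 > 11.143, we reject H₀.

30.426; reject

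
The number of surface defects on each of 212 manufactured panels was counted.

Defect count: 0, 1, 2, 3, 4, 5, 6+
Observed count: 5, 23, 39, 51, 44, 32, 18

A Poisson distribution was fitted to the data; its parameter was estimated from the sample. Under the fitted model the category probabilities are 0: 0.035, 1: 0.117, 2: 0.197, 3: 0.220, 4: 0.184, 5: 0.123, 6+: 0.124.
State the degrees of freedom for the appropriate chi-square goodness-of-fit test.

5

There are k = 7 categories and 1 parameter estimated from the data, so df = 7 − 1 − 1 = 5.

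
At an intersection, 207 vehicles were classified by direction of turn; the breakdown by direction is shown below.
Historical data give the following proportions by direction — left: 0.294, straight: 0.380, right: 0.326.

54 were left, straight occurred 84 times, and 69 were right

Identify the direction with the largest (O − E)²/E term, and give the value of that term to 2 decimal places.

left, 0.77

Expected counts E_i = n·p_i: 207×0.294 = 60.858, 207×0.380 = 78.66, 207×0.326 = 67.482.
left: (54 − 60.858)²/60.858 = 47.032164/60.858 = 0.773
straight: (84 − 78.66)²/78.66 = 28.5156/78.66 = 0.363
right: (69 − 67.482)²/67.482 = 2.304324/67.482 = 0.034
The largest term is for left: 0.77.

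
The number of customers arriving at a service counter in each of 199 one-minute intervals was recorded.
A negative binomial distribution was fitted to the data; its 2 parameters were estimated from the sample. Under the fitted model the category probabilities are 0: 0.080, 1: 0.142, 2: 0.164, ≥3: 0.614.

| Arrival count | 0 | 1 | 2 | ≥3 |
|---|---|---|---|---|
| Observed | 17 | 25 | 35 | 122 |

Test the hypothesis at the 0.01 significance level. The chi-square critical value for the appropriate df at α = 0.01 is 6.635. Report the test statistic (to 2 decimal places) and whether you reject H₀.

0.62; do not reject

Expected counts E_i = n·p_i: 199×0.080 = 15.92, 199×0.142 = 28.258, 199×0.164 = 32.636, 199×0.614 = 122.186.
χ² = (17−15.92)²/15.92 + (25−28.258)²/28.258 + (35−32.636)²/32.636 + (122−122.186)²/122.186
   = 0.073 + 0.376 + 0.171 + 0.000
Sum = 0.62
df = 1. Since 0.62 < 6.635, we do not reject H₀.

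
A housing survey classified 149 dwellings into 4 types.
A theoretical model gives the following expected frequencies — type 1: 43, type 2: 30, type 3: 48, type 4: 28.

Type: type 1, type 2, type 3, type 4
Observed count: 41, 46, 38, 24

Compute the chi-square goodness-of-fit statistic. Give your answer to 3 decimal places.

χ² = (41−43)²/43 + (46−30)²/30 + (38−48)²/48 + (24−28)²/28
   = 0.0930 + 8.5333 + 2.0833 + 0.5714
Sum = 11.281

11.281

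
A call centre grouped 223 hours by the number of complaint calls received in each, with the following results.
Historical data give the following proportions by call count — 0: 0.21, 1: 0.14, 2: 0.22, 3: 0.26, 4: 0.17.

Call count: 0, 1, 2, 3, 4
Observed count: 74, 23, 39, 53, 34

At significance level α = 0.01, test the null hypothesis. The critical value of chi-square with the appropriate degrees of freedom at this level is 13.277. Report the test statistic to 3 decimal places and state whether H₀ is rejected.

Expected counts E_i = n·p_i: 223×0.21 = 46.83, 223×0.14 = 31.22, 223×0.22 = 49.06, 223×0.26 = 57.98, 223×0.17 = 37.91.
0: (74 − 46.83)²/46.83 = 738.2089/46.83 = 15.7636
1: (23 − 31.22)²/31.22 = 67.5684/31.22 = 2.1643
2: (39 − 49.06)²/49.06 = 101.2036/49.06 = 2.0629
3: (53 − 57.98)²/57.98 = 24.8004/57.98 = 0.4277
4: (34 − 37.91)²/37.91 = 15.2881/37.91 = 0.4033
Sum = 20.822
df = 4. Since 20.822 > 13.277, we reject H₀.

20.822; reject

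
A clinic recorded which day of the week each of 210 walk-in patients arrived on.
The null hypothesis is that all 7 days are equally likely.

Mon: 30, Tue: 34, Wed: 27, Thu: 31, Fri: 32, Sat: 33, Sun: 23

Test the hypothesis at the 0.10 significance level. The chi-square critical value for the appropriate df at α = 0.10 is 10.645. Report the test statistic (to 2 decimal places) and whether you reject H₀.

Expected count for each of the 7 categories: 210/7 = 30.
χ² = (30−30)²/30 + (34−30)²/30 + (27−30)²/30 + (31−30)²/30 + (32−30)²/30 + (33−30)²/30 + (23−30)²/30
   = 0.000 + 0.533 + 0.300 + 0.033 + 0.133 + 0.300 + 1.633
Sum = 2.93
df = 6. Since 2.93 < 10.645, we do not reject H₀.

2.93; do not reject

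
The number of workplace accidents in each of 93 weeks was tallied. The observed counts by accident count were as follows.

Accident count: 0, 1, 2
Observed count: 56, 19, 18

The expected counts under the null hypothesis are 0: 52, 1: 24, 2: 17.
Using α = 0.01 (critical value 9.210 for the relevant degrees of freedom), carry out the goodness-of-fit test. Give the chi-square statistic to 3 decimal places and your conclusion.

1.408; do not reject

χ² = (56−52)²/52 + (19−24)²/24 + (18−17)²/17
   = 0.3077 + 1.0417 + 0.0588
Sum = 1.408
df = 2. Since 1.408 < 9.210, we do not reject H₀.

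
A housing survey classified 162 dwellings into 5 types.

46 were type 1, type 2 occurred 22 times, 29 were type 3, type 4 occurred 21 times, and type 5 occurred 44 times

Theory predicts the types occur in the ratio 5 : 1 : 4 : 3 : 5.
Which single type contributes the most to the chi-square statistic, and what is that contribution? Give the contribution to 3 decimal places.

type 2, 18.778

Ratio total = 18. Expected counts: 162×5/18 = 45, 162×1/18 = 9, 162×4/18 = 36, 162×3/18 = 27, 162×5/18 = 45.
type 1: (46 − 45)²/45 = 1/45 = 0.0222
type 2: (22 − 9)²/9 = 169/9 = 18.7778
type 3: (29 − 36)²/36 = 49/36 = 1.3611
type 4: (21 − 27)²/27 = 36/27 = 1.3333
type 5: (44 − 45)²/45 = 1/45 = 0.0222
The largest term is for type 2: 18.778.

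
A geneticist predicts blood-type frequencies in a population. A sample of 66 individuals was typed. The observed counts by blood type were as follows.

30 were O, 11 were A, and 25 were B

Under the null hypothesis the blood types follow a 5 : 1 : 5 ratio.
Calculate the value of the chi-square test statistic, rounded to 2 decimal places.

Ratio total = 11. Expected counts: 66×5/11 = 30, 66×1/11 = 6, 66×5/11 = 30.
χ² = (30−30)²/30 + (11−6)²/6 + (25−30)²/30
   = 0.000 + 4.167 + 0.833
Sum = 5.00

5.00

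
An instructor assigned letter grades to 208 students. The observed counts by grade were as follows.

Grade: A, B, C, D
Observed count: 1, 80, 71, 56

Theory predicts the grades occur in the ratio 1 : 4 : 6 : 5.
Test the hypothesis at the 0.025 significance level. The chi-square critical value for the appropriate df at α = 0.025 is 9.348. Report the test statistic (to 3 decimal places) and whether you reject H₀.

28.028; reject

Ratio total = 16. Expected counts: 208×1/16 = 13, 208×4/16 = 52, 208×6/16 = 78, 208×5/16 = 65.
cat         O        E   (O−E)²/E
A           1       13    11.0769
B          80       52    15.0769
C          71       78     0.6282
D          56       65     1.2462
Sum = 28.028
df = 3. Since 28.028 > 9.348, we reject H₀.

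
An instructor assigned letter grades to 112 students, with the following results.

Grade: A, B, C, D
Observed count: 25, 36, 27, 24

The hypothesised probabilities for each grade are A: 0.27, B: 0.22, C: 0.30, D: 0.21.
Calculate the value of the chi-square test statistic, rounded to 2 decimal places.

7.45

Expected counts E_i = n·p_i: 112×0.27 = 30.24, 112×0.22 = 24.64, 112×0.30 = 33.6, 112×0.21 = 23.52.
cat         O        E   (O−E)²/E
A          25    30.24      0.908
B          36    24.64      5.237
C          27     33.6      1.296
D          24    23.52      0.010
Sum = 7.45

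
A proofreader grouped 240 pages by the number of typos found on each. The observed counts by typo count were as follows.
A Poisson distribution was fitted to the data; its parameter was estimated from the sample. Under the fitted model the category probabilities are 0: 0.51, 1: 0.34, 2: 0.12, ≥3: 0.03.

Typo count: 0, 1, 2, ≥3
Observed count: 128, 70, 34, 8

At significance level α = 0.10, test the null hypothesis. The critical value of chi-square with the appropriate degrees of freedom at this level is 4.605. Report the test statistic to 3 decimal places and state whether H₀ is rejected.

Expected counts E_i = n·p_i: 240×0.51 = 122.4, 240×0.34 = 81.6, 240×0.12 = 28.8, 240×0.03 = 7.2.
cat         O        E   (O−E)²/E
0         128    122.4     0.2562
1          70     81.6     1.6490
2          34     28.8     0.9389
≥3          8      7.2     0.0889
Sum = 2.933
df = 2. Since 2.933 < 4.605, we do not reject H₀.

2.933; do not reject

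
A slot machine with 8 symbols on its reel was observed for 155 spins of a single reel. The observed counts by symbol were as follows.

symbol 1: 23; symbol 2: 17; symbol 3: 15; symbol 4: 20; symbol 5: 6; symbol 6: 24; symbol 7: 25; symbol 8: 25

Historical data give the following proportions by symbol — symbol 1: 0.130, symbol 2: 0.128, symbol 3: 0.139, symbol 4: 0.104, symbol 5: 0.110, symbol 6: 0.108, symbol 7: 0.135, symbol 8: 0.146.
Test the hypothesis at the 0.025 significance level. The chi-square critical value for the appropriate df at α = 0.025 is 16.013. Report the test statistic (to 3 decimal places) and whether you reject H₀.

15.084; do not reject

Expected counts E_i = n·p_i: 155×0.130 = 20.15, 155×0.128 = 19.84, 155×0.139 = 21.545, 155×0.104 = 16.12, 155×0.110 = 17.05, 155×0.108 = 16.74, 155×0.135 = 20.925, 155×0.146 = 22.63.
χ² = (23−20.15)²/20.15 + (17−19.84)²/19.84 + (15−21.545)²/21.545 + (20−16.12)²/16.12 + (6−17.05)²/17.05 + (24−16.74)²/16.74 + (25−20.925)²/20.925 + (25−22.63)²/22.63
   = 0.4031 + 0.4065 + 1.9883 + 0.9339 + 7.1614 + 3.1486 + 0.7936 + 0.2482
Sum = 15.084
df = 7. Since 15.084 < 16.013, we do not reject H₀.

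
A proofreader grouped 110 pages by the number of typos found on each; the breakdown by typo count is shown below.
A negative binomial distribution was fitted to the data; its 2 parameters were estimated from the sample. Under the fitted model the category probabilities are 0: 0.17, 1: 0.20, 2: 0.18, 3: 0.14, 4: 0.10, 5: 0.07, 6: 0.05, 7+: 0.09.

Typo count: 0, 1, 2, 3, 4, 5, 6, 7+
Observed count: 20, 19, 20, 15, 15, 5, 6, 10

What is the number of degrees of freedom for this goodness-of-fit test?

5

There are k = 8 categories and 2 parameters estimated from the data, so df = 8 − 1 − 2 = 5.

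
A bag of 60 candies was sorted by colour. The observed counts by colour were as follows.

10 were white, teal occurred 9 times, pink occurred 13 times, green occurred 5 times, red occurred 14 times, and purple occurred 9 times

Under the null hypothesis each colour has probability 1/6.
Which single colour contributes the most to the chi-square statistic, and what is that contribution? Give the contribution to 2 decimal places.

Expected count for each of the 6 categories: 60/6 = 10.
white: (10 − 10)²/10 = 0/10 = 0.000
teal: (9 − 10)²/10 = 1/10 = 0.100
pink: (13 − 10)²/10 = 9/10 = 0.900
green: (5 − 10)²/10 = 25/10 = 2.500
red: (14 − 10)²/10 = 16/10 = 1.600
purple: (9 − 10)²/10 = 1/10 = 0.100
The largest term is for green: 2.50.

green, 2.50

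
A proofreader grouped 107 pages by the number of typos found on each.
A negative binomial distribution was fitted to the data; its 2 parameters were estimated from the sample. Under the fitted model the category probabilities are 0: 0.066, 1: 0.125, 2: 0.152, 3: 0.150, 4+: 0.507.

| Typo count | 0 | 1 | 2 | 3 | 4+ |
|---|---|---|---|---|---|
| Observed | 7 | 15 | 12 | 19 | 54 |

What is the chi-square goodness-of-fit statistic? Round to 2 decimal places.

1.86

Expected counts E_i = n·p_i: 107×0.066 = 7.062, 107×0.125 = 13.375, 107×0.152 = 16.264, 107×0.150 = 16.05, 107×0.507 = 54.249.
0: (7 − 7.062)²/7.062 = 0.003844/7.062 = 0.001
1: (15 − 13.375)²/13.375 = 2.640625/13.375 = 0.197
2: (12 − 16.264)²/16.264 = 18.181696/16.264 = 1.118
3: (19 − 16.05)²/16.05 = 8.7025/16.05 = 0.542
4+: (54 − 54.249)²/54.249 = 0.062001/54.249 = 0.001
Sum = 1.86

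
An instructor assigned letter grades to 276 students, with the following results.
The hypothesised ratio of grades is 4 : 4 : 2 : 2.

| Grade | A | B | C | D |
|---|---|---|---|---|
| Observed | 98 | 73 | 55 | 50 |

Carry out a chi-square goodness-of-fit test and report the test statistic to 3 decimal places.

Ratio total = 12. Expected counts: 276×4/12 = 92, 276×4/12 = 92, 276×2/12 = 46, 276×2/12 = 46.
cat         O        E   (O−E)²/E
A          98       92     0.3913
B          73       92     3.9239
C          55       46     1.7609
D          50       46     0.3478
Sum = 6.424

6.424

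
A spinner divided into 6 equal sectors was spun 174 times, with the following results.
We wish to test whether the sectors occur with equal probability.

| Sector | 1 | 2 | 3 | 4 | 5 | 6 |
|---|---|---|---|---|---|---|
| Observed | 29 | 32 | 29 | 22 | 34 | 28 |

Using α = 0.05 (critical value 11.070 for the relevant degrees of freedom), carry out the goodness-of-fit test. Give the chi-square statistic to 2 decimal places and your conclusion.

Expected count for each of the 6 categories: 174/6 = 29.
χ² = (29−29)²/29 + (32−29)²/29 + (29−29)²/29 + (22−29)²/29 + (34−29)²/29 + (28−29)²/29
   = 0.000 + 0.310 + 0.000 + 1.690 + 0.862 + 0.034
Sum = 2.90
df = 5. Since 2.90 < 11.070, we do not reject H₀.

2.90; do not reject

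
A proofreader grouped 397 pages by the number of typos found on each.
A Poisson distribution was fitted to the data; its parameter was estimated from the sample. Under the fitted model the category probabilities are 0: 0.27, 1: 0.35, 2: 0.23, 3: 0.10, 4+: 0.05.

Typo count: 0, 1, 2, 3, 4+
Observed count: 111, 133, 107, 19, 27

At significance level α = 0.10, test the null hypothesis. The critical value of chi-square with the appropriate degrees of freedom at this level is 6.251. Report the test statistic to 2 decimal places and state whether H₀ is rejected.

16.45; reject

Expected counts E_i = n·p_i: 397×0.27 = 107.19, 397×0.35 = 138.95, 397×0.23 = 91.31, 397×0.10 = 39.7, 397×0.05 = 19.85.
cat         O        E   (O−E)²/E
0         111   107.19      0.135
1         133   138.95      0.255
2         107    91.31      2.696
3          19     39.7     10.793
4+         27    19.85      2.575
Sum = 16.45
df = 3. Since 16.45 > 6.251, we reject H₀.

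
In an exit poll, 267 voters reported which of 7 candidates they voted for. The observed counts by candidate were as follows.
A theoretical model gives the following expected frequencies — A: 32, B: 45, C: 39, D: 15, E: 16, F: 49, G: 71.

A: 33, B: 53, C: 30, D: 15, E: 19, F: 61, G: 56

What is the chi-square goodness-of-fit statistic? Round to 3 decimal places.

cat         O        E   (O−E)²/E
A          33       32     0.0313
B          53       45     1.4222
C          30       39     2.0769
D          15       15     0.0000
E          19       16     0.5625
F          61       49     2.9388
G          56       71     3.1690
Sum = 10.201

10.201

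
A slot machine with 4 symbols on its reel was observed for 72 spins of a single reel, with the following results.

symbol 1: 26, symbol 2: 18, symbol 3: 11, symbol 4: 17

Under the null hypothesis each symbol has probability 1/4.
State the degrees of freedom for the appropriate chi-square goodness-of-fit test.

There are k = 4 categories and no parameters were estimated from the data, so df = 4 − 1 = 3.

3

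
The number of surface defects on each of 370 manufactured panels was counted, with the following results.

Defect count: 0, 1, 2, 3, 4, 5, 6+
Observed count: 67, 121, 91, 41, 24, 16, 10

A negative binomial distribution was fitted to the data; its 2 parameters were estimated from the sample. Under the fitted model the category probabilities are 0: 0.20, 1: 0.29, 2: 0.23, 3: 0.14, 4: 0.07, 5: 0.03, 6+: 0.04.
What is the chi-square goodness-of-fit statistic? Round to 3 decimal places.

Expected counts E_i = n·p_i: 370×0.20 = 74, 370×0.29 = 107.3, 370×0.23 = 85.1, 370×0.14 = 51.8, 370×0.07 = 25.9, 370×0.03 = 11.1, 370×0.04 = 14.8.
χ² = (67−74)²/74 + (121−107.3)²/107.3 + (91−85.1)²/85.1 + (41−51.8)²/51.8 + (24−25.9)²/25.9 + (16−11.1)²/11.1 + (10−14.8)²/14.8
   = 0.6622 + 1.7492 + 0.4090 + 2.2517 + 0.1394 + 2.1631 + 1.5568
Sum = 8.931

8.931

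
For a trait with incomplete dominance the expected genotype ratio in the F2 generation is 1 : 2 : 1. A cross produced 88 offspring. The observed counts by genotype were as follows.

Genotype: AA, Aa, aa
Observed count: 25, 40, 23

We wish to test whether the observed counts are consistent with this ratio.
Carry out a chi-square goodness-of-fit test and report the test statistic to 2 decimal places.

Ratio total = 4. Expected counts: 88×1/4 = 22, 88×2/4 = 44, 88×1/4 = 22.
χ² = (25−22)²/22 + (40−44)²/44 + (23−22)²/22
   = 0.409 + 0.364 + 0.045
Sum = 0.82

0.82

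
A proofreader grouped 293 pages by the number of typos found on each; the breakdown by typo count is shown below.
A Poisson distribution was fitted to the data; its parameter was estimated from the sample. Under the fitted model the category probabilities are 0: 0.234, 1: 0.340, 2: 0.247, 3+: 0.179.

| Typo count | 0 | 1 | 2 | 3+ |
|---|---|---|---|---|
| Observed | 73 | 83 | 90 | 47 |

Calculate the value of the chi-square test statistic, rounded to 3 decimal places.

7.920

Expected counts E_i = n·p_i: 293×0.234 = 68.562, 293×0.340 = 99.62, 293×0.247 = 72.371, 293×0.179 = 52.447.
cat         O        E   (O−E)²/E
0          73   68.562     0.2873
1          83    99.62     2.7728
2          90   72.371     4.2943
3+         47   52.447     0.5657
Sum = 7.920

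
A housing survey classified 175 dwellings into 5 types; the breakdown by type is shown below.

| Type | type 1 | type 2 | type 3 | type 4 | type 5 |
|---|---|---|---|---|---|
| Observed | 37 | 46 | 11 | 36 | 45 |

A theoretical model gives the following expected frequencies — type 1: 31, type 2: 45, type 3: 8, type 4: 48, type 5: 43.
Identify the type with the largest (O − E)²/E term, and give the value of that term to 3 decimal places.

χ² = (37−31)²/31 + (46−45)²/45 + (11−8)²/8 + (36−48)²/48 + (45−43)²/43
   = 1.1613 + 0.0222 + 1.1250 + 3.0000 + 0.0930
The largest term is for type 4: 3.000.

type 4, 3.000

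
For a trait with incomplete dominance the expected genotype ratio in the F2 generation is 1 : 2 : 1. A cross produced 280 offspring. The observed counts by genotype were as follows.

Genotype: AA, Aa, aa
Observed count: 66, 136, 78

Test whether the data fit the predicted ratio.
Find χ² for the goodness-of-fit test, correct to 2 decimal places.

Ratio total = 4. Expected counts: 280×1/4 = 70, 280×2/4 = 140, 280×1/4 = 70.
χ² = (66−70)²/70 + (136−140)²/140 + (78−70)²/70
   = 0.229 + 0.114 + 0.914
Sum = 1.26

1.26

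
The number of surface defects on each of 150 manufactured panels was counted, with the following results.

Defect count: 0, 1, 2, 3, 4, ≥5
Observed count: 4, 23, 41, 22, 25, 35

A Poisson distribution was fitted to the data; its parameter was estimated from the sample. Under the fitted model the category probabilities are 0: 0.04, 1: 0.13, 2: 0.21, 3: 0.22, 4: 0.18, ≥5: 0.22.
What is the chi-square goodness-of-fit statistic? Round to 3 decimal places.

8.096

Expected counts E_i = n·p_i: 150×0.04 = 6, 150×0.13 = 19.5, 150×0.21 = 31.5, 150×0.22 = 33, 150×0.18 = 27, 150×0.22 = 33.
χ² = (4−6)²/6 + (23−19.5)²/19.5 + (41−31.5)²/31.5 + (22−33)²/33 + (25−27)²/27 + (35−33)²/33
   = 0.6667 + 0.6282 + 2.8651 + 3.6667 + 0.1481 + 0.1212
Sum = 8.096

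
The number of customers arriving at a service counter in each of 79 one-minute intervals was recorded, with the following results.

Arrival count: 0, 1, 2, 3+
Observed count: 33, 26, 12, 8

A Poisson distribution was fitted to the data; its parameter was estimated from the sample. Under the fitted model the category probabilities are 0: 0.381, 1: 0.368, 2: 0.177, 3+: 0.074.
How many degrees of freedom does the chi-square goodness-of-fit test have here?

There are k = 4 categories and 1 parameter estimated from the data, so df = 4 − 1 − 1 = 2.

2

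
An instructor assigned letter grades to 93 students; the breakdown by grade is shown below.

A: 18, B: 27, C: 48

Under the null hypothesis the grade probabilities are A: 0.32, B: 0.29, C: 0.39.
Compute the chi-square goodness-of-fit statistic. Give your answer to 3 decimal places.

Expected counts E_i = n·p_i: 93×0.32 = 29.76, 93×0.29 = 26.97, 93×0.39 = 36.27.
cat         O        E   (O−E)²/E
A          18    29.76     4.6471
B          27    26.97     0.0000
C          48    36.27     3.7936
Sum = 8.441

8.441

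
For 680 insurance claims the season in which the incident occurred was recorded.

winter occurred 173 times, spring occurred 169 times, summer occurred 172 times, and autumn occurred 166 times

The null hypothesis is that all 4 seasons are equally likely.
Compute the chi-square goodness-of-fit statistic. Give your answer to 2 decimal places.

0.18

Expected count for each of the 4 categories: 680/4 = 170.
winter: (173 − 170)²/170 = 9/170 = 0.053
spring: (169 − 170)²/170 = 1/170 = 0.006
summer: (172 − 170)²/170 = 4/170 = 0.024
autumn: (166 − 170)²/170 = 16/170 = 0.094
Sum = 0.18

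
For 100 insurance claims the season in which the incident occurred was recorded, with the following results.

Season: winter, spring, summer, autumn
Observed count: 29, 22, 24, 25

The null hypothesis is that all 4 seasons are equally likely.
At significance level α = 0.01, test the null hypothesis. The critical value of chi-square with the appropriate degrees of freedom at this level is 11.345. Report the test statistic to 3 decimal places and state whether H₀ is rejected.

Under H₀ each category has probability 1/4, so each expected count is 100/4 = 25.
χ² = (29−25)²/25 + (22−25)²/25 + (24−25)²/25 + (25−25)²/25
   = 0.6400 + 0.3600 + 0.0400 + 0.0000
Sum = 1.040
df = 3. Since 1.040 < 11.345, we do not reject H₀.

1.040; do not reject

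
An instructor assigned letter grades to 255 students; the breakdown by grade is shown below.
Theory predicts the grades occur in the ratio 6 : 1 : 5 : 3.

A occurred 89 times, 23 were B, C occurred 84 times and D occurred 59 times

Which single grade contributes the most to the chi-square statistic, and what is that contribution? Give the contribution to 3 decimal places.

Ratio total = 15. Expected counts: 255×6/15 = 102, 255×1/15 = 17, 255×5/15 = 85, 255×3/15 = 51.
A: (89 − 102)²/102 = 169/102 = 1.6569
B: (23 − 17)²/17 = 36/17 = 2.1176
C: (84 − 85)²/85 = 1/85 = 0.0118
D: (59 − 51)²/51 = 64/51 = 1.2549
The largest term is for B: 2.118.

B, 2.118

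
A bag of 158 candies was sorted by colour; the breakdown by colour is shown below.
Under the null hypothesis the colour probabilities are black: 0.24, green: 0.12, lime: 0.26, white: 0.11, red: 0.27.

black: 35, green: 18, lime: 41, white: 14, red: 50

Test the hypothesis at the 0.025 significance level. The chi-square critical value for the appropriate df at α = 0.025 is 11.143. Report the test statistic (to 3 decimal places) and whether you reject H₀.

Expected counts E_i = n·p_i: 158×0.24 = 37.92, 158×0.12 = 18.96, 158×0.26 = 41.08, 158×0.11 = 17.38, 158×0.27 = 42.66.
χ² = (35−37.92)²/37.92 + (18−18.96)²/18.96 + (41−41.08)²/41.08 + (14−17.38)²/17.38 + (50−42.66)²/42.66
   = 0.2249 + 0.0486 + 0.0002 + 0.6573 + 1.2629
Sum = 2.194
df = 4. Since 2.194 < 11.143, we do not reject H₀.

2.194; do not reject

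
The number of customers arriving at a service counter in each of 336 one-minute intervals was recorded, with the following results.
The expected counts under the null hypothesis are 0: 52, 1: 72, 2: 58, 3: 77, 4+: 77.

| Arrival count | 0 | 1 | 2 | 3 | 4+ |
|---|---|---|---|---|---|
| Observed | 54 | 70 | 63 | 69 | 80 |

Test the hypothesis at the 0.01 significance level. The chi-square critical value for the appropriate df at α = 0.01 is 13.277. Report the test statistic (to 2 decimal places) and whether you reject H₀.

1.51; do not reject

χ² = (54−52)²/52 + (70−72)²/72 + (63−58)²/58 + (69−77)²/77 + (80−77)²/77
   = 0.077 + 0.056 + 0.431 + 0.831 + 0.117
Sum = 1.51
df = 4. Since 1.51 < 13.277, we do not reject H₀.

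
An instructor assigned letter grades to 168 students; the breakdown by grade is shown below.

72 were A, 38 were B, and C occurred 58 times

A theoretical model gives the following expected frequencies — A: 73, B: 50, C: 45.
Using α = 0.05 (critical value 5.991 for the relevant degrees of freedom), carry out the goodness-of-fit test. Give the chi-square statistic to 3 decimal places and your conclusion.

6.649; reject

cat         O        E   (O−E)²/E
A          72       73     0.0137
B          38       50     2.8800
C          58       45     3.7556
Sum = 6.649
df = 2. Since 6.649 > 5.991, we reject H₀.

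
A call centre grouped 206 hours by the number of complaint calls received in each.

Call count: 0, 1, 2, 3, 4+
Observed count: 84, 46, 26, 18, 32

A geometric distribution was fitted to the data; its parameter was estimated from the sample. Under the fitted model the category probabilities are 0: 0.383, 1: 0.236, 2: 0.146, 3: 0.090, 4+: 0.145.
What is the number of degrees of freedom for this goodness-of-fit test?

There are k = 5 categories and 1 parameter estimated from the data, so df = 5 − 1 − 1 = 3.

3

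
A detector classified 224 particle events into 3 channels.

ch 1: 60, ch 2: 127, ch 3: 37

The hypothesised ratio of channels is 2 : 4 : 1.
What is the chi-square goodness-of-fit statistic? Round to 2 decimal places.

Ratio total = 7. Expected counts: 224×2/7 = 64, 224×4/7 = 128, 224×1/7 = 32.
χ² = (60−64)²/64 + (127−128)²/128 + (37−32)²/32
   = 0.250 + 0.008 + 0.781
Sum = 1.04

1.04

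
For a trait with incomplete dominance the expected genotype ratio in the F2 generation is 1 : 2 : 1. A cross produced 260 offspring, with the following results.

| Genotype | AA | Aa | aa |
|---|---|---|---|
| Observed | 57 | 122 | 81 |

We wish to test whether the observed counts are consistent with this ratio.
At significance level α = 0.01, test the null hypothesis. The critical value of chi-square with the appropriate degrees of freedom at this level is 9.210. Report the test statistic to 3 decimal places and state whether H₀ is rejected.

Ratio total = 4. Expected counts: 260×1/4 = 65, 260×2/4 = 130, 260×1/4 = 65.
cat         O        E   (O−E)²/E
AA         57       65     0.9846
Aa        122      130     0.4923
aa         81       65     3.9385
Sum = 5.415
df = 2. Since 5.415 < 9.210, we do not reject H₀.

5.415; do not reject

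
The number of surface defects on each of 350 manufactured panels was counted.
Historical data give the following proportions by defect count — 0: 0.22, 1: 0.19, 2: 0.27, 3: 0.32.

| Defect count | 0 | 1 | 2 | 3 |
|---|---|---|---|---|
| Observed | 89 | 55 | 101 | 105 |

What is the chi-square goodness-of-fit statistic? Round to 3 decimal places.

Expected counts E_i = n·p_i: 350×0.22 = 77, 350×0.19 = 66.5, 350×0.27 = 94.5, 350×0.32 = 112.
χ² = (89−77)²/77 + (55−66.5)²/66.5 + (101−94.5)²/94.5 + (105−112)²/112
   = 1.8701 + 1.9887 + 0.4471 + 0.4375
Sum = 4.743

4.743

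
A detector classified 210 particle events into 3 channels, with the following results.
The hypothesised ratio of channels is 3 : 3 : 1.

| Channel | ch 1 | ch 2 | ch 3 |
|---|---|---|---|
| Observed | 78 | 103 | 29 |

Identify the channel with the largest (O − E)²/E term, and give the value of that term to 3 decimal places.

ch 2, 1.878

Ratio total = 7. Expected counts: 210×3/7 = 90, 210×3/7 = 90, 210×1/7 = 30.
cat         O        E   (O−E)²/E
ch 1       78       90     1.6000
ch 2      103       90     1.8778
ch 3       29       30     0.0333
The largest term is for ch 2: 1.878.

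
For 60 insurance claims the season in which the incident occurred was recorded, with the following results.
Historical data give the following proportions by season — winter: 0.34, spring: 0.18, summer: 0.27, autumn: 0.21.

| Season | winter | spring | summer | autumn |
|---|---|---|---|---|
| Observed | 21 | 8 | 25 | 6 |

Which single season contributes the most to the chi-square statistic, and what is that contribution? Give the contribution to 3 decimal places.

summer, 4.780

Expected counts E_i = n·p_i: 60×0.34 = 20.4, 60×0.18 = 10.8, 60×0.27 = 16.2, 60×0.21 = 12.6.
cat         O        E   (O−E)²/E
winter     21     20.4     0.0176
spring      8     10.8     0.7259
summer     25     16.2     4.7802
autumn      6     12.6     3.4571
The largest term is for summer: 4.780.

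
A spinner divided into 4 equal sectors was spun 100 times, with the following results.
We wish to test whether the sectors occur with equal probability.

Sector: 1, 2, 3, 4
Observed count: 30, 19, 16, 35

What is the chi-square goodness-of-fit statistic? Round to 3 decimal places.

Under H₀ each category has probability 1/4, so each expected count is 100/4 = 25.
1: (30 − 25)²/25 = 25/25 = 1.0000
2: (19 − 25)²/25 = 36/25 = 1.4400
3: (16 − 25)²/25 = 81/25 = 3.2400
4: (35 − 25)²/25 = 100/25 = 4.0000
Sum = 9.680

9.680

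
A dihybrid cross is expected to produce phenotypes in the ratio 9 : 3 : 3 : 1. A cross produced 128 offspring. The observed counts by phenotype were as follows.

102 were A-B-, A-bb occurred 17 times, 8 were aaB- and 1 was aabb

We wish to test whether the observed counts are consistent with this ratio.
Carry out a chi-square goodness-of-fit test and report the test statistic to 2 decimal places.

31.33

Ratio total = 16. Expected counts: 128×9/16 = 72, 128×3/16 = 24, 128×3/16 = 24, 128×1/16 = 8.
A-B-: (102 − 72)²/72 = 900/72 = 12.500
A-bb: (17 − 24)²/24 = 49/24 = 2.042
aaB-: (8 − 24)²/24 = 256/24 = 10.667
aabb: (1 − 8)²/8 = 49/8 = 6.125
Sum = 31.33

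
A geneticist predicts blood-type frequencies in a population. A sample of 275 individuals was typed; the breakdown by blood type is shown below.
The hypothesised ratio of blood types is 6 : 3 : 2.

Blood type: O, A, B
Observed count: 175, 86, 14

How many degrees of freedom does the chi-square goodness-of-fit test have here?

2

There are k = 3 categories and no parameters were estimated from the data, so df = 3 − 1 = 2.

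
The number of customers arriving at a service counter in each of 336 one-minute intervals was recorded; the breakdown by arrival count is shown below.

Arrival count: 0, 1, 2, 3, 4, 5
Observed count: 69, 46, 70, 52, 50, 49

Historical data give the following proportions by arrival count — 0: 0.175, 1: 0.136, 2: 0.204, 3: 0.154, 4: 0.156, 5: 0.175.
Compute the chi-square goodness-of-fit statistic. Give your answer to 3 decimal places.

Expected counts E_i = n·p_i: 336×0.175 = 58.8, 336×0.136 = 45.696, 336×0.204 = 68.544, 336×0.154 = 51.744, 336×0.156 = 52.416, 336×0.175 = 58.8.
cat         O        E   (O−E)²/E
0          69     58.8     1.7694
1          46   45.696     0.0020
2          70   68.544     0.0309
3          52   51.744     0.0013
4          50   52.416     0.1114
5          49     58.8     1.6333
Sum = 3.548

3.548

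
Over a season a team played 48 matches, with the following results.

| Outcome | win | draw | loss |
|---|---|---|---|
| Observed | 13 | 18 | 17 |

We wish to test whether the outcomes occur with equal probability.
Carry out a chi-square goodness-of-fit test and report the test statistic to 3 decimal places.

0.875

Under H₀ each category has probability 1/3, so each expected count is 48/3 = 16.
win: (13 − 16)²/16 = 9/16 = 0.5625
draw: (18 − 16)²/16 = 4/16 = 0.2500
loss: (17 − 16)²/16 = 1/16 = 0.0625
Sum = 0.875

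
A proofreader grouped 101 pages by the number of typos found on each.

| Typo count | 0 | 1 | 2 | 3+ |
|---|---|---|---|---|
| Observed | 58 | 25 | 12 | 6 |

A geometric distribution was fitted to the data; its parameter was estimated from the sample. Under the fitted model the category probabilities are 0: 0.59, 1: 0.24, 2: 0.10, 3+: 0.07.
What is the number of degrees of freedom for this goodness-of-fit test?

There are k = 4 categories and 1 parameter estimated from the data, so df = 4 − 1 − 1 = 2.

2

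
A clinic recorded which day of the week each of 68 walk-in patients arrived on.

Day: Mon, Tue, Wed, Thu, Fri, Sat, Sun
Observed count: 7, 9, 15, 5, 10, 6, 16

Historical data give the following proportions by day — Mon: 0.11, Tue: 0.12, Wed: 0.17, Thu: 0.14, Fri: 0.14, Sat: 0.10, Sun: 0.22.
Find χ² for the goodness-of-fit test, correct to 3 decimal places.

3.478

Expected counts E_i = n·p_i: 68×0.11 = 7.48, 68×0.12 = 8.16, 68×0.17 = 11.56, 68×0.14 = 9.52, 68×0.14 = 9.52, 68×0.10 = 6.8, 68×0.22 = 14.96.
cat         O        E   (O−E)²/E
Mon         7     7.48     0.0308
Tue         9     8.16     0.0865
Wed        15    11.56     1.0237
Thu         5     9.52     2.1461
Fri        10     9.52     0.0242
Sat         6      6.8     0.0941
Sun        16    14.96     0.0723
Sum = 3.478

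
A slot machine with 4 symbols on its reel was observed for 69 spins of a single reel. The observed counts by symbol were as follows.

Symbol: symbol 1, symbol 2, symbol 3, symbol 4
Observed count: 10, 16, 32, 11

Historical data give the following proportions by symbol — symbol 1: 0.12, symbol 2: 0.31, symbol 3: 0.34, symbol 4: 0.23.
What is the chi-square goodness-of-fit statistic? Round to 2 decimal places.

6.32

Expected counts E_i = n·p_i: 69×0.12 = 8.28, 69×0.31 = 21.39, 69×0.34 = 23.46, 69×0.23 = 15.87.
cat           O        E   (O−E)²/E
symbol 1     10     8.28      0.357
symbol 2     16    21.39      1.358
symbol 3     32    23.46      3.109
symbol 4     11    15.87      1.494
Sum = 6.32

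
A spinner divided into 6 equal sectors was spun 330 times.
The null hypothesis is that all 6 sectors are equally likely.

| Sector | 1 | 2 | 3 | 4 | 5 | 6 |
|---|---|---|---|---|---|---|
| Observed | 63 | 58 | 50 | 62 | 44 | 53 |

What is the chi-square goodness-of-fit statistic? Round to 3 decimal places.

Under H₀ each category has probability 1/6, so each expected count is 330/6 = 55.
cat         O        E   (O−E)²/E
1          63       55     1.1636
2          58       55     0.1636
3          50       55     0.4545
4          62       55     0.8909
5          44       55     2.2000
6          53       55     0.0727
Sum = 4.945

4.945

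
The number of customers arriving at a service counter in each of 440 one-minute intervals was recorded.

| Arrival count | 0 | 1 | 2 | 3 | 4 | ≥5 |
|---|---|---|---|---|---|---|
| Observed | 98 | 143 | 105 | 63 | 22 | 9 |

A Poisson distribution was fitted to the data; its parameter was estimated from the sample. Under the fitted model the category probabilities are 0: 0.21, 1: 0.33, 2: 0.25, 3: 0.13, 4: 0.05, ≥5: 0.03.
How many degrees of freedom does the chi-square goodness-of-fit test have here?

There are k = 6 categories and 1 parameter estimated from the data, so df = 6 − 1 − 1 = 4.

4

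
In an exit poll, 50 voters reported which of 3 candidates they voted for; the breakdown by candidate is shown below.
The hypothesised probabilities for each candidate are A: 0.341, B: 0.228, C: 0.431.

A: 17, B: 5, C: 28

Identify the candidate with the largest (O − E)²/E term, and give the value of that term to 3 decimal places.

Expected counts E_i = n·p_i: 50×0.341 = 17.05, 50×0.228 = 11.4, 50×0.431 = 21.55.
χ² = (17−17.05)²/17.05 + (5−11.4)²/11.4 + (28−21.55)²/21.55
   = 0.0001 + 3.5930 + 1.9305
The largest term is for B: 3.593.

B, 3.593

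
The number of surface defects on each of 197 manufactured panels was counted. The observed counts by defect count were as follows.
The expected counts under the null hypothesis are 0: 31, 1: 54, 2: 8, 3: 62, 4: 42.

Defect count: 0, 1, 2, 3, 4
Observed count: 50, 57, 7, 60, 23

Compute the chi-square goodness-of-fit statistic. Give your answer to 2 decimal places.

cat         O        E   (O−E)²/E
0          50       31     11.645
1          57       54      0.167
2           7        8      0.125
3          60       62      0.065
4          23       42      8.595
Sum = 20.60

20.60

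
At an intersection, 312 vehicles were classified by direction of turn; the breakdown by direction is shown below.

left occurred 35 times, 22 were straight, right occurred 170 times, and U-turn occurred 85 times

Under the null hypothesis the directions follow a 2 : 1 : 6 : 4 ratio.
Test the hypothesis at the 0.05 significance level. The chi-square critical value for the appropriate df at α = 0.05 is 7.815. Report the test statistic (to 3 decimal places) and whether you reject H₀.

9.642; reject

Ratio total = 13. Expected counts: 312×2/13 = 48, 312×1/13 = 24, 312×6/13 = 144, 312×4/13 = 96.
left: (35 − 48)²/48 = 169/48 = 3.5208
straight: (22 − 24)²/24 = 4/24 = 0.1667
right: (170 − 144)²/144 = 676/144 = 4.6944
U-turn: (85 − 96)²/96 = 121/96 = 1.2604
Sum = 9.642
df = 3. Since 9.642 > 7.815, we reject H₀.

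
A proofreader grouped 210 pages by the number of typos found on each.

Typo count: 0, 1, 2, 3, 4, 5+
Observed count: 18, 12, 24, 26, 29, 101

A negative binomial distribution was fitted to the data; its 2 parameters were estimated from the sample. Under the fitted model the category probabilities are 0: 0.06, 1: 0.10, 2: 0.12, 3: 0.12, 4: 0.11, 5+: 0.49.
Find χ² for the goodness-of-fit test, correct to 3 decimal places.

7.796

Expected counts E_i = n·p_i: 210×0.06 = 12.6, 210×0.10 = 21, 210×0.12 = 25.2, 210×0.12 = 25.2, 210×0.11 = 23.1, 210×0.49 = 102.9.
cat         O        E   (O−E)²/E
0          18     12.6     2.3143
1          12       21     3.8571
2          24     25.2     0.0571
3          26     25.2     0.0254
4          29     23.1     1.5069
5+        101    102.9     0.0351
Sum = 7.796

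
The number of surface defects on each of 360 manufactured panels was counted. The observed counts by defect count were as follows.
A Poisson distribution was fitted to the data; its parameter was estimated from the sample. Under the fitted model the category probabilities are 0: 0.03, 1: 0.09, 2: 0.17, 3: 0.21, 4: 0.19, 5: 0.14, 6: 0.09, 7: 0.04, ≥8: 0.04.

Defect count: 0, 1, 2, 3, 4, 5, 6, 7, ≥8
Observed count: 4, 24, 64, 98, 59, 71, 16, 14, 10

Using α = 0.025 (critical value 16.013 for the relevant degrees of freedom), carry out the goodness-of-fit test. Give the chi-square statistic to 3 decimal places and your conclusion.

Expected counts E_i = n·p_i: 360×0.03 = 10.8, 360×0.09 = 32.4, 360×0.17 = 61.2, 360×0.21 = 75.6, 360×0.19 = 68.4, 360×0.14 = 50.4, 360×0.09 = 32.4, 360×0.04 = 14.4, 360×0.04 = 14.4.
0: (4 − 10.8)²/10.8 = 46.24/10.8 = 4.2815
1: (24 − 32.4)²/32.4 = 70.56/32.4 = 2.1778
2: (64 − 61.2)²/61.2 = 7.84/61.2 = 0.1281
3: (98 − 75.6)²/75.6 = 501.76/75.6 = 6.6370
4: (59 − 68.4)²/68.4 = 88.36/68.4 = 1.2918
5: (71 − 50.4)²/50.4 = 424.36/50.4 = 8.4198
6: (16 − 32.4)²/32.4 = 268.96/32.4 = 8.3012
7: (14 − 14.4)²/14.4 = 0.16/14.4 = 0.0111
≥8: (10 − 14.4)²/14.4 = 19.36/14.4 = 1.3444
Sum = 32.593
df = 7. Since 32.593 > 16.013, we reject H₀.

32.593; reject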